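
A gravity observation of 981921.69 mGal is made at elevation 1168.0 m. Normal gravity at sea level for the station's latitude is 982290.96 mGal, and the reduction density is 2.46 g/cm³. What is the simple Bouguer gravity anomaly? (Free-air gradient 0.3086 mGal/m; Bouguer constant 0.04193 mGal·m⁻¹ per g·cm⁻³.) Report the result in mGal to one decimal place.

Free-air correction = 0.3086 × 1168.0 = 360.44 mGal
Free-air anomaly = 981921.69 − 982290.96 + (360.44) = -8.83 mGal
Bouguer slab correction = 0.04193 × 2.46 × 1168.0 = 120.48 mGal
Simple Bouguer anomaly = -8.83 − (120.48) = -129.31 mGal

-129.3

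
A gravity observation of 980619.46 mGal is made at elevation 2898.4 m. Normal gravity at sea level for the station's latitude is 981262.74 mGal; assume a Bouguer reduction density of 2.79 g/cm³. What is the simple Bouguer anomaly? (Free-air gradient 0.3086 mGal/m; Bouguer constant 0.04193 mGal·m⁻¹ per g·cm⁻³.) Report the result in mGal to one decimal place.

Free-air correction = 0.3086 × 2898.4 = 894.45 mGal
Free-air anomaly = 980619.46 − 981262.74 + (894.45) = 251.17 mGal
Bouguer slab correction = 0.04193 × 2.79 × 2898.4 = 339.07 mGal
Simple Bouguer anomaly = 251.17 − (339.07) = -87.90 mGal

-87.9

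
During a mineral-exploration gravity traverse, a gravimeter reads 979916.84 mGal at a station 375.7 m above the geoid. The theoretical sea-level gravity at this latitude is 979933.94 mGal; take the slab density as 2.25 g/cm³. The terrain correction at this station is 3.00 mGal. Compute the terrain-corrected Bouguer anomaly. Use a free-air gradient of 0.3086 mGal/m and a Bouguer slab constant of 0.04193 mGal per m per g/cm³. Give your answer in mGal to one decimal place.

66.4

Free-air correction = 0.3086 × 375.7 = 115.94 mGal
Free-air anomaly = 979916.84 − 979933.94 + (115.94) = 98.84 mGal
Bouguer slab correction = 0.04193 × 2.25 × 375.7 = 35.44 mGal
Simple Bouguer anomaly = 98.84 − (35.44) = 63.40 mGal
Complete Bouguer anomaly = 63.40 + 3.00 = 66.40 mGal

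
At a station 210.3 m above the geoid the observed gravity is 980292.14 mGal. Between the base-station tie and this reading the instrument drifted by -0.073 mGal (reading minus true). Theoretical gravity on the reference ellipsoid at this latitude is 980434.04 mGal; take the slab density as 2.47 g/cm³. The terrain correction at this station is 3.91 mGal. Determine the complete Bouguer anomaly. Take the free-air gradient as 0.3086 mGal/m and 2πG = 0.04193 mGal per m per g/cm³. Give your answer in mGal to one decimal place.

-94.8

Drift-corrected reading = 980292.14 − (-0.073) = 980292.213 mGal
Free-air correction = 0.3086 × 210.3 = 64.90 mGal
Free-air anomaly = 980292.213 − 980434.04 + (64.90) = -76.927 mGal
Bouguer slab correction = 0.04193 × 2.47 × 210.3 = 21.78 mGal
Simple Bouguer anomaly = -76.927 − (21.78) = -98.707 mGal
Complete Bouguer anomaly = -98.707 + 3.91 = -94.797 mGal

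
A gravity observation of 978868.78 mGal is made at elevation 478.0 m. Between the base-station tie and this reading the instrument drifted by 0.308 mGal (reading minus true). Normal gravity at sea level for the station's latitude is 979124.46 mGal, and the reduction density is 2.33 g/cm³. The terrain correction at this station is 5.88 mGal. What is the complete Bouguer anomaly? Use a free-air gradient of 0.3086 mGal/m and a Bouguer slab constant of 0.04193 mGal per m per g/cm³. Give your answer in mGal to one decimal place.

Drift-corrected reading = 978868.78 − (0.308) = 978868.472 mGal
Free-air correction = 0.3086 × 478.0 = 147.51 mGal
Free-air anomaly = 978868.472 − 979124.46 + (147.51) = -108.478 mGal
Bouguer slab correction = 0.04193 × 2.33 × 478.0 = 46.70 mGal
Simple Bouguer anomaly = -108.478 − (46.70) = -155.178 mGal
Complete Bouguer anomaly = -155.178 + 5.88 = -149.298 mGal

-149.3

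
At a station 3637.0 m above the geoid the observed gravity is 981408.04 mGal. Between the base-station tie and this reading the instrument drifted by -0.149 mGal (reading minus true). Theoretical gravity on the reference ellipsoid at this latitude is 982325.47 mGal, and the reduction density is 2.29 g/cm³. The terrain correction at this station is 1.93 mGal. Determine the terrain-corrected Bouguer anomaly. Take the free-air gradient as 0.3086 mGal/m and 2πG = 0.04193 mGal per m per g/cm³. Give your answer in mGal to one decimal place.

-142.2

Drift-corrected reading = 981408.04 − (-0.149) = 981408.189 mGal
Free-air correction = 0.3086 × 3637.0 = 1122.38 mGal
Free-air anomaly = 981408.189 − 982325.47 + (1122.38) = 205.099 mGal
Bouguer slab correction = 0.04193 × 2.29 × 3637.0 = 349.22 mGal
Simple Bouguer anomaly = 205.099 − (349.22) = -144.121 mGal
Complete Bouguer anomaly = -144.121 + 1.93 = -142.191 mGal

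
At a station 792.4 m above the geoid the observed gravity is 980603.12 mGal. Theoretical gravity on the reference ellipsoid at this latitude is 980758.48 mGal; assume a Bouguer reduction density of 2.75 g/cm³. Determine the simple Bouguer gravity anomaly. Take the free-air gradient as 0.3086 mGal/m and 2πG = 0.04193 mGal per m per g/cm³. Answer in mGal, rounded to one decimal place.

Free-air correction = 0.3086 × 792.4 = 244.53 mGal
Free-air anomaly = 980603.12 − 980758.48 + (244.53) = 89.17 mGal
Bouguer slab correction = 0.04193 × 2.75 × 792.4 = 91.37 mGal
Simple Bouguer anomaly = 89.17 − (91.37) = -2.20 mGal

-2.2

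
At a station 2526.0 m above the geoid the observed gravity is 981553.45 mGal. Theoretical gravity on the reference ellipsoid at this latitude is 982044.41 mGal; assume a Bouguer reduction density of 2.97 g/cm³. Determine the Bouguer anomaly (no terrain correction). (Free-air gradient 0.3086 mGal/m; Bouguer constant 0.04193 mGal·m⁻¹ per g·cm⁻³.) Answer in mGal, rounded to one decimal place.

-26.0

Free-air correction = 0.3086 × 2526.0 = 779.52 mGal
Free-air anomaly = 981553.45 − 982044.41 + (779.52) = 288.56 mGal
Bouguer slab correction = 0.04193 × 2.97 × 2526.0 = 314.57 mGal
Simple Bouguer anomaly = 288.56 − (314.57) = -26.01 mGal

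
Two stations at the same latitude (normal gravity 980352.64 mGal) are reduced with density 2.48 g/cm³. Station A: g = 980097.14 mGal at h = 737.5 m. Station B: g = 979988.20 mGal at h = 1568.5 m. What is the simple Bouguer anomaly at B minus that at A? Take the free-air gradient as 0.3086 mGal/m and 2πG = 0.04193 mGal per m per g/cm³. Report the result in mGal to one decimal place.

Δg_SB(A) = 980097.14 − 980352.64 + 0.3086×737.5 − 0.04193×2.48×737.5 = -104.60 mGal
Δg_SB(B) = 979988.20 − 980352.64 + 0.3086×1568.5 − 0.04193×2.48×1568.5 = -43.50 mGal
Difference = -43.50 − (-104.60) = 61.10 mGal

61.1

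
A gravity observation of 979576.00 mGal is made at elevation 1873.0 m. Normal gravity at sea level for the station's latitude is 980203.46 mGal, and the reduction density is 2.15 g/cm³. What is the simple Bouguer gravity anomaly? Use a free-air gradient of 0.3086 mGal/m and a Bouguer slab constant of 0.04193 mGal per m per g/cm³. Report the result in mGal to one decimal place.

-218.3

Free-air correction = 0.3086 × 1873.0 = 578.01 mGal
Free-air anomaly = 979576.00 − 980203.46 + (578.01) = -49.45 mGal
Bouguer slab correction = 0.04193 × 2.15 × 1873.0 = 168.85 mGal
Simple Bouguer anomaly = -49.45 − (168.85) = -218.30 mGal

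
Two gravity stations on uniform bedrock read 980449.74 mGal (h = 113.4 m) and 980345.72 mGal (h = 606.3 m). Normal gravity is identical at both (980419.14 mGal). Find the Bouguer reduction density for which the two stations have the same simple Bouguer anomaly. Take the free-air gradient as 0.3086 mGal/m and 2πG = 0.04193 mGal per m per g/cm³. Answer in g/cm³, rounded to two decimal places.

2.33

Δg_obs = 980345.72 − 980449.74 = -104.02 mGal over Δh = 606.3 − 113.4 = 492.9 m
Equal Bouguer anomalies ⇒ Δg_obs + (0.3086 − 0.04193ρ)·Δh = 0
0.3086 − 0.04193ρ = −Δg_obs/Δh = 0.21104
ρ = (0.3086 − 0.21104) / 0.04193 = 2.33 g/cm³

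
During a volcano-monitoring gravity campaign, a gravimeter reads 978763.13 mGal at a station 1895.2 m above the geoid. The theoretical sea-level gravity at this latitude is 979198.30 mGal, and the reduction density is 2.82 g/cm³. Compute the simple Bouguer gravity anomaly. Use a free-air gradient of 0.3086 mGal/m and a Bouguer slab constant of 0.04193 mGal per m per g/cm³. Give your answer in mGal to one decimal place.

Free-air correction = 0.3086 × 1895.2 = 584.86 mGal
Free-air anomaly = 978763.13 − 979198.30 + (584.86) = 149.69 mGal
Bouguer slab correction = 0.04193 × 2.82 × 1895.2 = 224.09 mGal
Simple Bouguer anomaly = 149.69 − (224.09) = -74.40 mGal

-74.4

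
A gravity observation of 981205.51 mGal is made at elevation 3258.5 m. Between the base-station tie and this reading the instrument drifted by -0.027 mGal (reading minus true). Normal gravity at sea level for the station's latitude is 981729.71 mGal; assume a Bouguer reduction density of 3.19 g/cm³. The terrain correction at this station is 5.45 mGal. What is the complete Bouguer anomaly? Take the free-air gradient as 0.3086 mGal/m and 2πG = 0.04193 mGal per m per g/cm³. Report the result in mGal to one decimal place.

Drift-corrected reading = 981205.51 − (-0.027) = 981205.537 mGal
Free-air correction = 0.3086 × 3258.5 = 1005.57 mGal
Free-air anomaly = 981205.537 − 981729.71 + (1005.57) = 481.397 mGal
Bouguer slab correction = 0.04193 × 3.19 × 3258.5 = 435.85 mGal
Simple Bouguer anomaly = 481.397 − (435.85) = 45.547 mGal
Complete Bouguer anomaly = 45.547 + 5.45 = 50.997 mGal

51.0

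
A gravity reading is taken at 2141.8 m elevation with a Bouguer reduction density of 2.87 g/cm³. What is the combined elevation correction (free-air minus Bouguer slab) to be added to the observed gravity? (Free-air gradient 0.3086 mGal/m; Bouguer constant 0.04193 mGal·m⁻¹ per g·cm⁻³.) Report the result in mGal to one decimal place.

Combined gradient = 0.3086 − 0.04193 × 2.87 = 0.1882609 mGal/m
Combined elevation correction = 0.1882609 × 2141.8 = 403.2 mGal

403.2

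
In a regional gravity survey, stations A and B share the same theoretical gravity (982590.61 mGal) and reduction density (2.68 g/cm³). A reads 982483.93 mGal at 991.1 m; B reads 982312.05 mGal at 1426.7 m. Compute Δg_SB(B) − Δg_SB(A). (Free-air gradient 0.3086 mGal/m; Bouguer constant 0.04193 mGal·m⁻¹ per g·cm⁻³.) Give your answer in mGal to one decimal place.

-86.4

Δg_SB(A) = 982483.93 − 982590.61 + 0.3086×991.1 − 0.04193×2.68×991.1 = 87.80 mGal
Δg_SB(B) = 982312.05 − 982590.61 + 0.3086×1426.7 − 0.04193×2.68×1426.7 = 1.40 mGal
Difference = 1.40 − (87.80) = -86.40 mGal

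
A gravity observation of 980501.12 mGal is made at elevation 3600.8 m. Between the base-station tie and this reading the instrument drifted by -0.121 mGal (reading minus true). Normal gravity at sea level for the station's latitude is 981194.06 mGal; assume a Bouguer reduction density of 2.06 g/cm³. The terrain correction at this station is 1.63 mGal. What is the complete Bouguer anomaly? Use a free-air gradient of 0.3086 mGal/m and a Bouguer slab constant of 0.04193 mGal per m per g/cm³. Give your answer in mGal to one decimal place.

Drift-corrected reading = 980501.12 − (-0.121) = 980501.241 mGal
Free-air correction = 0.3086 × 3600.8 = 1111.21 mGal
Free-air anomaly = 980501.241 − 981194.06 + (1111.21) = 418.391 mGal
Bouguer slab correction = 0.04193 × 2.06 × 3600.8 = 311.02 mGal
Simple Bouguer anomaly = 418.391 − (311.02) = 107.371 mGal
Complete Bouguer anomaly = 107.371 + 1.63 = 109.001 mGal

109.0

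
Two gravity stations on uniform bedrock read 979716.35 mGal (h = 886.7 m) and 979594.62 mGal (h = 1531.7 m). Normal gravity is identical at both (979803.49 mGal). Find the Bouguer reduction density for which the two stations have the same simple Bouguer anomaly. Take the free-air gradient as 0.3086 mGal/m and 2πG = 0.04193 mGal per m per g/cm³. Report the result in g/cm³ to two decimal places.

2.86

Δg_obs = 979594.62 − 979716.35 = -121.73 mGal over Δh = 1531.7 − 886.7 = 645.0 m
Equal Bouguer anomalies ⇒ Δg_obs + (0.3086 − 0.04193ρ)·Δh = 0
0.3086 − 0.04193ρ = −Δg_obs/Δh = 0.18873
ρ = (0.3086 − 0.18873) / 0.04193 = 2.86 g/cm³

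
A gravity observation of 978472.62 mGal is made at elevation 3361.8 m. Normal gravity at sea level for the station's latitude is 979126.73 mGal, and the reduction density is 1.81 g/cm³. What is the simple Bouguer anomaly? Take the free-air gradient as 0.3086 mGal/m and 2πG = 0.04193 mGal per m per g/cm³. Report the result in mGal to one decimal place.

128.2

Free-air correction = 0.3086 × 3361.8 = 1037.45 mGal
Free-air anomaly = 978472.62 − 979126.73 + (1037.45) = 383.34 mGal
Bouguer slab correction = 0.04193 × 1.81 × 3361.8 = 255.14 mGal
Simple Bouguer anomaly = 383.34 − (255.14) = 128.20 mGal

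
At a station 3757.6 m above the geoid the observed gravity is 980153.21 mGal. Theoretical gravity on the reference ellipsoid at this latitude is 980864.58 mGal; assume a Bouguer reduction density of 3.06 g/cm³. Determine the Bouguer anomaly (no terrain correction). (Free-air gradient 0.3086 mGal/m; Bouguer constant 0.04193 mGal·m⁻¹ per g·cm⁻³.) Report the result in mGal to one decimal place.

-33.9

Free-air correction = 0.3086 × 3757.6 = 1159.60 mGal
Free-air anomaly = 980153.21 − 980864.58 + (1159.60) = 448.23 mGal
Bouguer slab correction = 0.04193 × 3.06 × 3757.6 = 482.12 mGal
Simple Bouguer anomaly = 448.23 − (482.12) = -33.89 mGal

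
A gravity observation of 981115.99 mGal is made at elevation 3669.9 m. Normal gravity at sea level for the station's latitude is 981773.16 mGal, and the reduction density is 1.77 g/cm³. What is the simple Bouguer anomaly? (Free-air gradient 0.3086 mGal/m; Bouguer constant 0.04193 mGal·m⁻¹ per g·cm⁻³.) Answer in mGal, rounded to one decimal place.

Free-air correction = 0.3086 × 3669.9 = 1132.53 mGal
Free-air anomaly = 981115.99 − 981773.16 + (1132.53) = 475.36 mGal
Bouguer slab correction = 0.04193 × 1.77 × 3669.9 = 272.37 mGal
Simple Bouguer anomaly = 475.36 − (272.37) = 202.99 mGal

203.0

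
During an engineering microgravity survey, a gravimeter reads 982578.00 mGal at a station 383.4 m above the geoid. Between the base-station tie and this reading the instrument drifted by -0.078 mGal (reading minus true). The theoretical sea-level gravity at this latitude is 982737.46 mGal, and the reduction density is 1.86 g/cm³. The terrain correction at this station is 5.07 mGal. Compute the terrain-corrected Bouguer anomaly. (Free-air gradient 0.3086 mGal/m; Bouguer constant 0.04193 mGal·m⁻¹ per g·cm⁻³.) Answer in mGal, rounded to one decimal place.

Drift-corrected reading = 982578.00 − (-0.078) = 982578.078 mGal
Free-air correction = 0.3086 × 383.4 = 118.32 mGal
Free-air anomaly = 982578.078 − 982737.46 + (118.32) = -41.062 mGal
Bouguer slab correction = 0.04193 × 1.86 × 383.4 = 29.90 mGal
Simple Bouguer anomaly = -41.062 − (29.90) = -70.962 mGal
Complete Bouguer anomaly = -70.962 + 5.07 = -65.892 mGal

-65.9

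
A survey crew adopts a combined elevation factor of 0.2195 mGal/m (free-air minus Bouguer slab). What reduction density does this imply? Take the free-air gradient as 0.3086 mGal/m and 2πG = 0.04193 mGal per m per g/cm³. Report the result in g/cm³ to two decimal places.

2.12

0.2195 = 0.3086 − 0.04193 × ρ
ρ = (0.3086 − 0.2195) / 0.04193 = 2.12 g/cm³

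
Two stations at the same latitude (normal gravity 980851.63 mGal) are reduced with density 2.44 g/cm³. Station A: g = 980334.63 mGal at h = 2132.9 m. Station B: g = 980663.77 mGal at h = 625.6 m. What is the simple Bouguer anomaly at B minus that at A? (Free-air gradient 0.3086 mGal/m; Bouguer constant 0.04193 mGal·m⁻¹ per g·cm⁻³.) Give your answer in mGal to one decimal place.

Δg_SB(A) = 980334.63 − 980851.63 + 0.3086×2132.9 − 0.04193×2.44×2132.9 = -77.00 mGal
Δg_SB(B) = 980663.77 − 980851.63 + 0.3086×625.6 − 0.04193×2.44×625.6 = -58.80 mGal
Difference = -58.80 − (-77.00) = 18.20 mGal

18.2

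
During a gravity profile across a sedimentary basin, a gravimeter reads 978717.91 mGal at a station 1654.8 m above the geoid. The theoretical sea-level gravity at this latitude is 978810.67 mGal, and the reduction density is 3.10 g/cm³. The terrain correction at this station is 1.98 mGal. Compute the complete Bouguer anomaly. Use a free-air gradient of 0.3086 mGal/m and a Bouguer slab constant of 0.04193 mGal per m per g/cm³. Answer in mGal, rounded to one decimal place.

Free-air correction = 0.3086 × 1654.8 = 510.67 mGal
Free-air anomaly = 978717.91 − 978810.67 + (510.67) = 417.91 mGal
Bouguer slab correction = 0.04193 × 3.10 × 1654.8 = 215.10 mGal
Simple Bouguer anomaly = 417.91 − (215.10) = 202.81 mGal
Complete Bouguer anomaly = 202.81 + 1.98 = 204.79 mGal

204.8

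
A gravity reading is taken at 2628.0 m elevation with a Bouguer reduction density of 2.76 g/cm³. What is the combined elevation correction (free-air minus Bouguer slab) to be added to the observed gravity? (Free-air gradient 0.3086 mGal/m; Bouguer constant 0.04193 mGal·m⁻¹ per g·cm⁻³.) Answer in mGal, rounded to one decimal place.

506.9

Combined gradient = 0.3086 − 0.04193 × 2.76 = 0.1928732 mGal/m
Combined elevation correction = 0.1928732 × 2628.0 = 506.9 mGal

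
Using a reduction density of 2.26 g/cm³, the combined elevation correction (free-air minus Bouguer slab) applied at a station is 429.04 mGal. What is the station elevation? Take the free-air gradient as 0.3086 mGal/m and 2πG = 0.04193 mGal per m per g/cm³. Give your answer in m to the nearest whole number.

2006

Combined gradient = 0.3086 − 0.04193 × 2.26 = 0.2138382 mGal/m
h = 429.04 / 0.2138382 = 2006.38 m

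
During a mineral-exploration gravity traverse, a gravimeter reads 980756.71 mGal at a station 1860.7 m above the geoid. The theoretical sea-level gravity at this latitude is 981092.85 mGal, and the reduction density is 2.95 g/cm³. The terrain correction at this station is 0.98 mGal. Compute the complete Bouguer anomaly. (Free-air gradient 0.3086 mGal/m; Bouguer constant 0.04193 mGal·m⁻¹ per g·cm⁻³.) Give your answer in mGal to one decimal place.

8.9

Free-air correction = 0.3086 × 1860.7 = 574.21 mGal
Free-air anomaly = 980756.71 − 981092.85 + (574.21) = 238.07 mGal
Bouguer slab correction = 0.04193 × 2.95 × 1860.7 = 230.16 mGal
Simple Bouguer anomaly = 238.07 − (230.16) = 7.91 mGal
Complete Bouguer anomaly = 7.91 + 0.98 = 8.89 mGal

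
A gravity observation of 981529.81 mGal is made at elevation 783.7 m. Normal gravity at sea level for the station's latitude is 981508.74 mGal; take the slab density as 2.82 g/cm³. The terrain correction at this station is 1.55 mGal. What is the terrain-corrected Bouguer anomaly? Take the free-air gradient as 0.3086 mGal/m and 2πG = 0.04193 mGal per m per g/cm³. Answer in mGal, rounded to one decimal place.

Free-air correction = 0.3086 × 783.7 = 241.85 mGal
Free-air anomaly = 981529.81 − 981508.74 + (241.85) = 262.92 mGal
Bouguer slab correction = 0.04193 × 2.82 × 783.7 = 92.67 mGal
Simple Bouguer anomaly = 262.92 − (92.67) = 170.25 mGal
Complete Bouguer anomaly = 170.25 + 1.55 = 171.80 mGal

171.8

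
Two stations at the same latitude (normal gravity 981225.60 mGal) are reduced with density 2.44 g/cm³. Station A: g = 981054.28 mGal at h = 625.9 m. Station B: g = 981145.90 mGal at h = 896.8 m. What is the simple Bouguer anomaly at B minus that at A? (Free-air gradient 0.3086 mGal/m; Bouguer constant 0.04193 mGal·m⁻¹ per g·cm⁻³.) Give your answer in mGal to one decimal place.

147.5

Δg_SB(A) = 981054.28 − 981225.60 + 0.3086×625.9 − 0.04193×2.44×625.9 = -42.20 mGal
Δg_SB(B) = 981145.90 − 981225.60 + 0.3086×896.8 − 0.04193×2.44×896.8 = 105.30 mGal
Difference = 105.30 − (-42.20) = 147.50 mGal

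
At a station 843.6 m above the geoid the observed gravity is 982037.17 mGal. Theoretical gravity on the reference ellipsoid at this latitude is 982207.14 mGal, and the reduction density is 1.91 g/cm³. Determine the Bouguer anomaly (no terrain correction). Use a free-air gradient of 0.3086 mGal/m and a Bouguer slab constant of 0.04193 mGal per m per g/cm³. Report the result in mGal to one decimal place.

22.8

Free-air correction = 0.3086 × 843.6 = 260.33 mGal
Free-air anomaly = 982037.17 − 982207.14 + (260.33) = 90.36 mGal
Bouguer slab correction = 0.04193 × 1.91 × 843.6 = 67.56 mGal
Simple Bouguer anomaly = 90.36 − (67.56) = 22.80 mGal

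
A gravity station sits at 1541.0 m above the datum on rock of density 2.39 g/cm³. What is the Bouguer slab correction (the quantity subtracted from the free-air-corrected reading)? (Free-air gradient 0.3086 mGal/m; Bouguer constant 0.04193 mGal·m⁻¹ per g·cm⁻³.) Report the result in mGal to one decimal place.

Bouguer slab correction = 0.04193 × 2.39 × 1541.0 = 154.4 mGal

154.4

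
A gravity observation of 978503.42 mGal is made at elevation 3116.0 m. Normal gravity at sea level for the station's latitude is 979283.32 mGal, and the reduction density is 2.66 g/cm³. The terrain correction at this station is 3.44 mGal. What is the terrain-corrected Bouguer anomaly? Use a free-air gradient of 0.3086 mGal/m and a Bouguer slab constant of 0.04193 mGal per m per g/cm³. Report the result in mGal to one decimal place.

Free-air correction = 0.3086 × 3116.0 = 961.60 mGal
Free-air anomaly = 978503.42 − 979283.32 + (961.60) = 181.70 mGal
Bouguer slab correction = 0.04193 × 2.66 × 3116.0 = 347.54 mGal
Simple Bouguer anomaly = 181.70 − (347.54) = -165.84 mGal
Complete Bouguer anomaly = -165.84 + 3.44 = -162.40 mGal

-162.4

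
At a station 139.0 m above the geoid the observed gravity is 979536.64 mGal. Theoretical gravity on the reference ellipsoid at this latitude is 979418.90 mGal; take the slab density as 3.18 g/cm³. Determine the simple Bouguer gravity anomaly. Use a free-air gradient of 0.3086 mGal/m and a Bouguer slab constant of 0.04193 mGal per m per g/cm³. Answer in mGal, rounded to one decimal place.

Free-air correction = 0.3086 × 139.0 = 42.90 mGal
Free-air anomaly = 979536.64 − 979418.90 + (42.90) = 160.64 mGal
Bouguer slab correction = 0.04193 × 3.18 × 139.0 = 18.53 mGal
Simple Bouguer anomaly = 160.64 − (18.53) = 142.11 mGal

142.1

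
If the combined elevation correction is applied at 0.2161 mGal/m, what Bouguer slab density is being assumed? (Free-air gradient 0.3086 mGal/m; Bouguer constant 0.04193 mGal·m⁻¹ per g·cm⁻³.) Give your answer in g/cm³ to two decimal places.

2.21

0.2161 = 0.3086 − 0.04193 × ρ
ρ = (0.3086 − 0.2161) / 0.04193 = 2.21 g/cm³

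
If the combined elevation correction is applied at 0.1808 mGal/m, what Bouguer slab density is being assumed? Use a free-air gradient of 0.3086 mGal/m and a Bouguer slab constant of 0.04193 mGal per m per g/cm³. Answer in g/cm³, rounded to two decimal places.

3.05

0.1808 = 0.3086 − 0.04193 × ρ
ρ = (0.3086 − 0.1808) / 0.04193 = 3.05 g/cm³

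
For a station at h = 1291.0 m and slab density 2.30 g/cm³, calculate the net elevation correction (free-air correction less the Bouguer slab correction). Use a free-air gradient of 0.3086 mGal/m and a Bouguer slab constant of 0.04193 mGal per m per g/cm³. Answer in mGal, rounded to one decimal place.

Combined gradient = 0.3086 − 0.04193 × 2.30 = 0.2121610 mGal/m
Combined elevation correction = 0.2121610 × 1291.0 = 273.9 mGal

273.9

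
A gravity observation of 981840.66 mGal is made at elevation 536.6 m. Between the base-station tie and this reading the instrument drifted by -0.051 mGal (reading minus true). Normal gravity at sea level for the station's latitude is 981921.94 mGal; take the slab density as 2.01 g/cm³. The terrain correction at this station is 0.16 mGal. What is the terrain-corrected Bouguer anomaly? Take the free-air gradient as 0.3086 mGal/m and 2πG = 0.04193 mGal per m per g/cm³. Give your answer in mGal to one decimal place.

39.3

Drift-corrected reading = 981840.66 − (-0.051) = 981840.711 mGal
Free-air correction = 0.3086 × 536.6 = 165.59 mGal
Free-air anomaly = 981840.711 − 981921.94 + (165.59) = 84.361 mGal
Bouguer slab correction = 0.04193 × 2.01 × 536.6 = 45.22 mGal
Simple Bouguer anomaly = 84.361 − (45.22) = 39.141 mGal
Complete Bouguer anomaly = 39.141 + 0.16 = 39.301 mGal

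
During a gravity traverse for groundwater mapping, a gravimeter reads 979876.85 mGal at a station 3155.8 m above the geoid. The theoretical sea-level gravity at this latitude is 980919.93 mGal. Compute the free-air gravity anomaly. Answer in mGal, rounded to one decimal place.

-69.2

Free-air correction = 0.3086 × 3155.8 = 973.88 mGal
Free-air anomaly = 979876.85 − 980919.93 + (973.88) = -69.20 mGal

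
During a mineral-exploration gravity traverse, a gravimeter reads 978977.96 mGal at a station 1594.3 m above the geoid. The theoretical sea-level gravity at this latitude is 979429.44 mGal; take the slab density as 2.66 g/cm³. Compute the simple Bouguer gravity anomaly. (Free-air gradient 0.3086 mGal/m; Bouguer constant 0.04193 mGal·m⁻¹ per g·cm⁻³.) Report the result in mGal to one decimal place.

-137.3

Free-air correction = 0.3086 × 1594.3 = 492.00 mGal
Free-air anomaly = 978977.96 − 979429.44 + (492.00) = 40.52 mGal
Bouguer slab correction = 0.04193 × 2.66 × 1594.3 = 177.82 mGal
Simple Bouguer anomaly = 40.52 − (177.82) = -137.30 mGal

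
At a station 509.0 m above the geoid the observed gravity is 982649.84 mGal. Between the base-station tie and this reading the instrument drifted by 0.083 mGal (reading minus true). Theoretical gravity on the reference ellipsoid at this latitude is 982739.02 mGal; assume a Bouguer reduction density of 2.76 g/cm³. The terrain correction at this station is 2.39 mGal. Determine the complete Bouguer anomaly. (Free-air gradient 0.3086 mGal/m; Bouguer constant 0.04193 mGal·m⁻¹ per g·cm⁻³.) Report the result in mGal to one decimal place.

Drift-corrected reading = 982649.84 − (0.083) = 982649.757 mGal
Free-air correction = 0.3086 × 509.0 = 157.08 mGal
Free-air anomaly = 982649.757 − 982739.02 + (157.08) = 67.817 mGal
Bouguer slab correction = 0.04193 × 2.76 × 509.0 = 58.90 mGal
Simple Bouguer anomaly = 67.817 − (58.90) = 8.917 mGal
Complete Bouguer anomaly = 8.917 + 2.39 = 11.307 mGal

11.3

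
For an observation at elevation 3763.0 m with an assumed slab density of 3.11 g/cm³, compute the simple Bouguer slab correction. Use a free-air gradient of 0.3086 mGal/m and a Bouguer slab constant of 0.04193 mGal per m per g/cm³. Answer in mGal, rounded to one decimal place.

490.7

Bouguer slab correction = 0.04193 × 3.11 × 3763.0 = 490.7 mGal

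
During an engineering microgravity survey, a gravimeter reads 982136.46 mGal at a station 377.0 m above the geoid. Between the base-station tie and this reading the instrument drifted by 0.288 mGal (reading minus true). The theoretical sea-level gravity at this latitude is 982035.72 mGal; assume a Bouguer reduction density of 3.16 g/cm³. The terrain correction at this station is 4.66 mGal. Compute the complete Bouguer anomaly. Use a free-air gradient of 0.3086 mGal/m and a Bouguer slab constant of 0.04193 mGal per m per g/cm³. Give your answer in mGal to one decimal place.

Drift-corrected reading = 982136.46 − (0.288) = 982136.172 mGal
Free-air correction = 0.3086 × 377.0 = 116.34 mGal
Free-air anomaly = 982136.172 − 982035.72 + (116.34) = 216.792 mGal
Bouguer slab correction = 0.04193 × 3.16 × 377.0 = 49.95 mGal
Simple Bouguer anomaly = 216.792 − (49.95) = 166.842 mGal
Complete Bouguer anomaly = 166.842 + 4.66 = 171.502 mGal

171.5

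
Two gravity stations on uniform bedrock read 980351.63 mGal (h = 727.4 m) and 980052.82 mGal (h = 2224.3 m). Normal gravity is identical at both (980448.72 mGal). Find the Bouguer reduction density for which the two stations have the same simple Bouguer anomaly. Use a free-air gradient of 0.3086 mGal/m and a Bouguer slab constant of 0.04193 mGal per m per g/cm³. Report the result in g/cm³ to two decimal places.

Δg_obs = 980052.82 − 980351.63 = -298.81 mGal over Δh = 2224.3 − 727.4 = 1496.9 m
Equal Bouguer anomalies ⇒ Δg_obs + (0.3086 − 0.04193ρ)·Δh = 0
0.3086 − 0.04193ρ = −Δg_obs/Δh = 0.19962
ρ = (0.3086 − 0.19962) / 0.04193 = 2.60 g/cm³

2.60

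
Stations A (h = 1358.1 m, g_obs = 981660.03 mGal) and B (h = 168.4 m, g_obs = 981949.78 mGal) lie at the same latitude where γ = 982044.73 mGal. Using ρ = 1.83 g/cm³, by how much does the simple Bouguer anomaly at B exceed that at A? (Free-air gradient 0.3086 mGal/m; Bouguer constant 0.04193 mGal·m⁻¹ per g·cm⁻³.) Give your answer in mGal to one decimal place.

13.9

Δg_SB(A) = 981660.03 − 982044.73 + 0.3086×1358.1 − 0.04193×1.83×1358.1 = -69.80 mGal
Δg_SB(B) = 981949.78 − 982044.73 + 0.3086×168.4 − 0.04193×1.83×168.4 = -55.90 mGal
Difference = -55.90 − (-69.80) = 13.90 mGal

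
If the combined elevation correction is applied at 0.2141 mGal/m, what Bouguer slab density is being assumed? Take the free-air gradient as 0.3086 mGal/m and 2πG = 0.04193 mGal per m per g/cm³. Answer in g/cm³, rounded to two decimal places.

0.2141 = 0.3086 − 0.04193 × ρ
ρ = (0.3086 − 0.2141) / 0.04193 = 2.25 g/cm³

2.25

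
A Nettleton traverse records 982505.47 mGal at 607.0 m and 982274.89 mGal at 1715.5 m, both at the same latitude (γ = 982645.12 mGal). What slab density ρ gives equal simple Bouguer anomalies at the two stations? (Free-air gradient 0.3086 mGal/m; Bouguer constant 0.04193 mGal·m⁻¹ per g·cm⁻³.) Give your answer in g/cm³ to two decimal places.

2.40

Δg_obs = 982274.89 − 982505.47 = -230.58 mGal over Δh = 1715.5 − 607.0 = 1108.5 m
Equal Bouguer anomalies ⇒ Δg_obs + (0.3086 − 0.04193ρ)·Δh = 0
0.3086 − 0.04193ρ = −Δg_obs/Δh = 0.20801
ρ = (0.3086 − 0.20801) / 0.04193 = 2.40 g/cm³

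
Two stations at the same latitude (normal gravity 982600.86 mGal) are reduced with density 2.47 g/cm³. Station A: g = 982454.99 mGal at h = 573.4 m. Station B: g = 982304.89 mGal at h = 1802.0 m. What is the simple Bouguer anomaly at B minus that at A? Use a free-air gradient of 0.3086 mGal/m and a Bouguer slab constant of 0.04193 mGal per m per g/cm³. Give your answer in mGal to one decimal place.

101.8

Δg_SB(A) = 982454.99 − 982600.86 + 0.3086×573.4 − 0.04193×2.47×573.4 = -28.30 mGal
Δg_SB(B) = 982304.89 − 982600.86 + 0.3086×1802.0 − 0.04193×2.47×1802.0 = 73.50 mGal
Difference = 73.50 − (-28.30) = 101.80 mGal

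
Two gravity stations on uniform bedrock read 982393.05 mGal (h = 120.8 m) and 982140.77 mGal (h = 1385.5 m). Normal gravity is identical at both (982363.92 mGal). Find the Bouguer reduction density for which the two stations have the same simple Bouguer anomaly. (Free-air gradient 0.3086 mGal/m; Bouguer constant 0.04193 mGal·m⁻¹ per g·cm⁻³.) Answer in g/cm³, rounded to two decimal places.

2.60

Δg_obs = 982140.77 − 982393.05 = -252.28 mGal over Δh = 1385.5 − 120.8 = 1264.7 m
Equal Bouguer anomalies ⇒ Δg_obs + (0.3086 − 0.04193ρ)·Δh = 0
0.3086 − 0.04193ρ = −Δg_obs/Δh = 0.19948
ρ = (0.3086 − 0.19948) / 0.04193 = 2.60 g/cm³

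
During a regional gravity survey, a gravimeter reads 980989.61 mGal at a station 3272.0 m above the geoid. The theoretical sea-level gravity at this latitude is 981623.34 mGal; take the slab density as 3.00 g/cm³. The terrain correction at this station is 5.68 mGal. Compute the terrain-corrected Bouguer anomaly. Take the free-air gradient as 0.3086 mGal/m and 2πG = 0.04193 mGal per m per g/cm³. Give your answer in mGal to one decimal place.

-29.9

Free-air correction = 0.3086 × 3272.0 = 1009.74 mGal
Free-air anomaly = 980989.61 − 981623.34 + (1009.74) = 376.01 mGal
Bouguer slab correction = 0.04193 × 3.00 × 3272.0 = 411.58 mGal
Simple Bouguer anomaly = 376.01 − (411.58) = -35.57 mGal
Complete Bouguer anomaly = -35.57 + 5.68 = -29.89 mGal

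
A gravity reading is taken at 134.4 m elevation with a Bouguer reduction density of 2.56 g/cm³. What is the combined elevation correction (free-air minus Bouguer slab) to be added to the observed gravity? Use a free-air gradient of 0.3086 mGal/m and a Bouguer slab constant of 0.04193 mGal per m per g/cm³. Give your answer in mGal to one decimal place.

27.0

Combined gradient = 0.3086 − 0.04193 × 2.56 = 0.2012592 mGal/m
Combined elevation correction = 0.2012592 × 134.4 = 27.0 mGal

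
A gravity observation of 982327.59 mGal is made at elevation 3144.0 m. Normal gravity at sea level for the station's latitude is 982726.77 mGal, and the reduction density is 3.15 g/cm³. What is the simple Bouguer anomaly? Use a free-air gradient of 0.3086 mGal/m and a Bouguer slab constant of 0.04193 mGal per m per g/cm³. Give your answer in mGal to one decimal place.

Free-air correction = 0.3086 × 3144.0 = 970.24 mGal
Free-air anomaly = 982327.59 − 982726.77 + (970.24) = 571.06 mGal
Bouguer slab correction = 0.04193 × 3.15 × 3144.0 = 415.26 mGal
Simple Bouguer anomaly = 571.06 − (415.26) = 155.80 mGal

155.8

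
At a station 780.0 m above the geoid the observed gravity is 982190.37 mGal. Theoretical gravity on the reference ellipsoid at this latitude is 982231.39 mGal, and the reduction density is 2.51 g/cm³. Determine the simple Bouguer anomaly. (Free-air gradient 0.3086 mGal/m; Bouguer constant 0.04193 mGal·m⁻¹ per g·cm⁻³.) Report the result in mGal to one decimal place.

117.6

Free-air correction = 0.3086 × 780.0 = 240.71 mGal
Free-air anomaly = 982190.37 − 982231.39 + (240.71) = 199.69 mGal
Bouguer slab correction = 0.04193 × 2.51 × 780.0 = 82.09 mGal
Simple Bouguer anomaly = 199.69 − (82.09) = 117.60 mGal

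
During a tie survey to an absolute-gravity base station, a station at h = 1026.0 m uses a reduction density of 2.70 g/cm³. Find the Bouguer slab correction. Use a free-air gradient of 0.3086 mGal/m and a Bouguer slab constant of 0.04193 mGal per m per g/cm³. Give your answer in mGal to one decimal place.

Bouguer slab correction = 0.04193 × 2.70 × 1026.0 = 116.2 mGal

116.2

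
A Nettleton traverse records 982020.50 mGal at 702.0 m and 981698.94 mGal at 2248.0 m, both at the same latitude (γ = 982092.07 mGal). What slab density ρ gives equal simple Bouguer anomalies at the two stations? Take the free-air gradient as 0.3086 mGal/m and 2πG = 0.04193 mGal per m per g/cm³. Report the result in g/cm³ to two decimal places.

2.40

Δg_obs = 981698.94 − 982020.50 = -321.56 mGal over Δh = 2248.0 − 702.0 = 1546.0 m
Equal Bouguer anomalies ⇒ Δg_obs + (0.3086 − 0.04193ρ)·Δh = 0
0.3086 − 0.04193ρ = −Δg_obs/Δh = 0.20799
ρ = (0.3086 − 0.20799) / 0.04193 = 2.40 g/cm³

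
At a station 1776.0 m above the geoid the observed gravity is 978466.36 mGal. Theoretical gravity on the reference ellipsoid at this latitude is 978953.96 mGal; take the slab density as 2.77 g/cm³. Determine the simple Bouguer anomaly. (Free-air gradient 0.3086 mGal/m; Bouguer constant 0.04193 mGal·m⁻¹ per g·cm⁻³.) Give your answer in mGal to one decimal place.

-145.8

Free-air correction = 0.3086 × 1776.0 = 548.07 mGal
Free-air anomaly = 978466.36 − 978953.96 + (548.07) = 60.47 mGal
Bouguer slab correction = 0.04193 × 2.77 × 1776.0 = 206.28 mGal
Simple Bouguer anomaly = 60.47 − (206.28) = -145.81 mGal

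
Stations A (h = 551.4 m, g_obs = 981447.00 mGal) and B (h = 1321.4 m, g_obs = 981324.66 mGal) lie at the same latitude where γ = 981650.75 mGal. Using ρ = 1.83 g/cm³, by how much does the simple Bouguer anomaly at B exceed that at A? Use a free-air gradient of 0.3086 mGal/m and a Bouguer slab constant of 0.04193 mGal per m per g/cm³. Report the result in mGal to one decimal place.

Δg_SB(A) = 981447.00 − 981650.75 + 0.3086×551.4 − 0.04193×1.83×551.4 = -75.90 mGal
Δg_SB(B) = 981324.66 − 981650.75 + 0.3086×1321.4 − 0.04193×1.83×1321.4 = -19.70 mGal
Difference = -19.70 − (-75.90) = 56.20 mGal

56.2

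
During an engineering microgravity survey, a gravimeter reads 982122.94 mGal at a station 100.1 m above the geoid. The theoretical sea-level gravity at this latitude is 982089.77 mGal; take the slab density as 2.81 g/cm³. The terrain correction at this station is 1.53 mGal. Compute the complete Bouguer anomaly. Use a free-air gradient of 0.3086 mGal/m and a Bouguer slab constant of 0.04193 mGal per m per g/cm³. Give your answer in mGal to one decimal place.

53.8

Free-air correction = 0.3086 × 100.1 = 30.89 mGal
Free-air anomaly = 982122.94 − 982089.77 + (30.89) = 64.06 mGal
Bouguer slab correction = 0.04193 × 2.81 × 100.1 = 11.79 mGal
Simple Bouguer anomaly = 64.06 − (11.79) = 52.27 mGal
Complete Bouguer anomaly = 52.27 + 1.53 = 53.80 mGal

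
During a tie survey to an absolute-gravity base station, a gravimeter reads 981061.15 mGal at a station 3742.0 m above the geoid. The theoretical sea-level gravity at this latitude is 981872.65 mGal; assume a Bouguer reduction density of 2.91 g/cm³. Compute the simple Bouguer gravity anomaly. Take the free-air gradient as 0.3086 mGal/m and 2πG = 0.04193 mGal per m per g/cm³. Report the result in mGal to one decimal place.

Free-air correction = 0.3086 × 3742.0 = 1154.78 mGal
Free-air anomaly = 981061.15 − 981872.65 + (1154.78) = 343.28 mGal
Bouguer slab correction = 0.04193 × 2.91 × 3742.0 = 456.58 mGal
Simple Bouguer anomaly = 343.28 − (456.58) = -113.30 mGal

-113.3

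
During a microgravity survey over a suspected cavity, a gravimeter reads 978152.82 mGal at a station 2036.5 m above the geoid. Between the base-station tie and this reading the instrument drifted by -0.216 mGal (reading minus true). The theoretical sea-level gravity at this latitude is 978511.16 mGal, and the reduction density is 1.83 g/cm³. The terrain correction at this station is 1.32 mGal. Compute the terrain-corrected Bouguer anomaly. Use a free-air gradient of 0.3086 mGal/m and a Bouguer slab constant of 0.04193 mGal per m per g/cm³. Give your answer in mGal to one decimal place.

115.4

Drift-corrected reading = 978152.82 − (-0.216) = 978153.036 mGal
Free-air correction = 0.3086 × 2036.5 = 628.46 mGal
Free-air anomaly = 978153.036 − 978511.16 + (628.46) = 270.336 mGal
Bouguer slab correction = 0.04193 × 1.83 × 2036.5 = 156.26 mGal
Simple Bouguer anomaly = 270.336 − (156.26) = 114.076 mGal
Complete Bouguer anomaly = 114.076 + 1.32 = 115.396 mGal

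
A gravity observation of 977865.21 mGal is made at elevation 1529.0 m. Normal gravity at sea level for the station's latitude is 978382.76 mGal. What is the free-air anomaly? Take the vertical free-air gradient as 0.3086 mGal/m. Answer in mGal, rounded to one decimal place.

Free-air correction = 0.3086 × 1529.0 = 471.85 mGal
Free-air anomaly = 977865.21 − 978382.76 + (471.85) = -45.70 mGal

-45.7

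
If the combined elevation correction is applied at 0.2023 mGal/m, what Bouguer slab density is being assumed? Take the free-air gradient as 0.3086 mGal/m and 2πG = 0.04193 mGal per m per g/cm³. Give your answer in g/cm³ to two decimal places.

2.54

0.2023 = 0.3086 − 0.04193 × ρ
ρ = (0.3086 − 0.2023) / 0.04193 = 2.54 g/cm³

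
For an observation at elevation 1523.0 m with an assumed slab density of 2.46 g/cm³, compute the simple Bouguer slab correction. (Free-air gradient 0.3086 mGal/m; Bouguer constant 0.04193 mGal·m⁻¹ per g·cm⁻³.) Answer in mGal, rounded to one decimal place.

157.1

Bouguer slab correction = 0.04193 × 2.46 × 1523.0 = 157.1 mGal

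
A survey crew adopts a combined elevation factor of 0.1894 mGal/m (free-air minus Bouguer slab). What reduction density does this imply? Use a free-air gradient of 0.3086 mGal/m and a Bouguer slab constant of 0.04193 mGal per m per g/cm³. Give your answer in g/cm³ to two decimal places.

2.84

0.1894 = 0.3086 − 0.04193 × ρ
ρ = (0.3086 − 0.1894) / 0.04193 = 2.84 g/cm³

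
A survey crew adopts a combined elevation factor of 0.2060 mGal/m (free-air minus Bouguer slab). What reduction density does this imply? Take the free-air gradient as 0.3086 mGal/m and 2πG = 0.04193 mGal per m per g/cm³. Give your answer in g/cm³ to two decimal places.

0.2060 = 0.3086 − 0.04193 × ρ
ρ = (0.3086 − 0.2060) / 0.04193 = 2.45 g/cm³

2.45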